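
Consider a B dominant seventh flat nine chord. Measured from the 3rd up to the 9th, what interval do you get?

diminished 7th

B dominant seventh flat nine: B, D#, F#, A, C.
So we need the interval from D# up to C.
7 letter names make it a seventh; at 9 semitones (a whole step narrower than major) the quality is diminished.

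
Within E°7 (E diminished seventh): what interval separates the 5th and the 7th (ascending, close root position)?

Edim7 (E diminished seventh): E-G-Bb-Db.
That puts Bb below Db.
Bb up to Db is 3 semitones, a half step narrower than a major third, so the interval is minor.

minor third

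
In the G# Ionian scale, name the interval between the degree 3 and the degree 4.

Spelling the G# Ionian scale: G# A# B# C# D# E# F##.
So we need the interval from B# up to C#.
B# up to C# is 1 semitone, a half step narrower than a major second, so the interval is minor.

minor 2nd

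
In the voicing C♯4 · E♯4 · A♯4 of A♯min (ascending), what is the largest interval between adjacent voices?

Adjacent intervals: C♯4→E♯4 = major third; E♯4→A♯4 = perfect fourth.
The largest is E♯4 to A♯4, a perfect fourth (5 semitones).

perfect fourth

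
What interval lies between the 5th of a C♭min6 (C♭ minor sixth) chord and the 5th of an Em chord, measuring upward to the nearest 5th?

augmented 3rd

C♭min6 (C♭ minor sixth) has G♭ as its 5th, and Em has B as its 5th.
3 letter names make it a third; at 5 semitones (a half step wider than major) the quality is augmented.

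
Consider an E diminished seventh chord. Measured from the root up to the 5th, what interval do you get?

The chord tones of E diminished seventh are E-G-B♭-D♭.
That puts E below B♭.
E up to B♭ is 6 semitones, a half step narrower than a perfect fifth, so the interval is diminished.

diminished fifth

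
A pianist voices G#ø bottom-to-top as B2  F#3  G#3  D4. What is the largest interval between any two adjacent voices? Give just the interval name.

perfect 5th

Adjacent intervals: B2→F#3 = perfect fifth; F#3→G#3 = major second; G#3→D4 = diminished fifth.
The largest is B2 to F#3, a perfect fifth (7 semitones).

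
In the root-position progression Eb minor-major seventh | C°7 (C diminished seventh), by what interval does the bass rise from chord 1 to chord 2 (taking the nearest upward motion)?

major 6th

The roots are Eb and C.
Counting 6 letters and 9 half steps from Eb gives a major sixth.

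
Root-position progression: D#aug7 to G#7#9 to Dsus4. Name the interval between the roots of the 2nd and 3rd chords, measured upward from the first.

diminished fifth

The roots are G# and D.
From G# to D: 6 semitones over a fifth = diminished.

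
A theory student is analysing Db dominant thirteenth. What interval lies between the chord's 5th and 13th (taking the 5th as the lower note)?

Db13: Db F Ab Cb Eb Bb.
That puts Ab below Bb.
Counting 9 letters and 14 half steps from Ab gives a major ninth.

major 9th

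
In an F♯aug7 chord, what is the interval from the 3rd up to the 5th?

Spelling the chord: F♯, A♯, C𝄪, E.
That puts A♯ below C𝄪.
Counting 3 letters and 4 half steps from A♯ gives a major third.

major third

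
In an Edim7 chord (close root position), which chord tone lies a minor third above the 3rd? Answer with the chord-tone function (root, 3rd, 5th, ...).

Spelling the chord: E-G-B♭-D♭.
The 3rd is G. A minor third above G is B♭.
B♭ is the chord's 5th.

5th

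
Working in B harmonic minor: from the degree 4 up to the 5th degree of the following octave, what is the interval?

B harmonic minor: B C# D E F# G A#.
Degree 4 = E; scale degree 5 (up an octave) = F#.
Counting 9 letters and 14 half steps from E gives a major ninth.

major 9th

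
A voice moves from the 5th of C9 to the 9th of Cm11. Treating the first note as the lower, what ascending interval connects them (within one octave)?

P5

C9 has G as its 5th, and Cm11 has D as its 9th.
Counting 5 letters and 7 half steps from G gives a perfect fifth.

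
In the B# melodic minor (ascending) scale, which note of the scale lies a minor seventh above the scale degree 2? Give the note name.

The scale is B# C## D# E# F## G## A##.
The scale degree 2 is C##; a minor seventh above that is B# — scale degree 1.

B#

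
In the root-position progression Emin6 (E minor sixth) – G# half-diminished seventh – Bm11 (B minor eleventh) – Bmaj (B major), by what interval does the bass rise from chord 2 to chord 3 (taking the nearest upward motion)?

minor 3rd

The roots are G# and B.
3 letter names make it a third; at 3 semitones (a half step narrower than major) the quality is minor.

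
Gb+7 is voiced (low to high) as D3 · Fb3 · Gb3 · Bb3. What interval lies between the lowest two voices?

diminished 3rd

Those voices are D3 and Fb3.
From D to Fb: 2 semitones over a third = diminished.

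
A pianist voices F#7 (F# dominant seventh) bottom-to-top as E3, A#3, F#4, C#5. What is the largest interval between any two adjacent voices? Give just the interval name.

Adjacent intervals: E3→A#3 = augmented fourth; A#3→F#4 = minor sixth; F#4→C#5 = perfect fifth.
The largest is A#3 to F#4, a minor sixth (8 semitones).

minor sixth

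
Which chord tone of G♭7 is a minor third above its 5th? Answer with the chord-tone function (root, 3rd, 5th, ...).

7th

G♭7 (G♭ dominant seventh): G♭ B♭ D♭ F♭.
The 5th is D♭. A minor third above D♭ is F♭.
F♭ is the chord's 7th.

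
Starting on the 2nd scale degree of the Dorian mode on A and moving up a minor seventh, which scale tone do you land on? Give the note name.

A

The scale is A B C D E F# G.
The 2nd scale degree is B; a minor seventh above that is A — scale degree 1.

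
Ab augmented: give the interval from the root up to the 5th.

augmented fifth

Spelling the chord: Ab–C–E.
The root is Ab and the 5th is E.
Ab up to E is 8 semitones, a half step wider than a perfect fifth, so the interval is augmented.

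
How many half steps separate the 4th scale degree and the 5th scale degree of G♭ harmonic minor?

The scale is G♭ A♭ B𝄫 C♭ D♭ E𝄫 F.
C♭ up to D♭ is a major second — 2 semitones.

2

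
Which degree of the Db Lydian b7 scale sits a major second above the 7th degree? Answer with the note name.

The scale is Db Eb F G Ab Bb Cb.
The 7th degree is Cb; a major second above that is Db — scale degree 1.

Db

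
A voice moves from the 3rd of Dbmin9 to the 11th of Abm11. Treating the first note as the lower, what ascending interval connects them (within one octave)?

Dbmin9 has Fb as its 3rd, and Abm11 has Db as its 11th.
From Fb to Db is 9 semitones, exactly the major sixth.

major sixth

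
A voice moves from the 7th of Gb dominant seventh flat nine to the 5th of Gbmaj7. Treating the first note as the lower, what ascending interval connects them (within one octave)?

The 7th of Gb dominant seventh flat nine is Fb; the 5th of Gbmaj7 is Db.
Counting 6 letters and 9 half steps from Fb gives a major sixth.

major sixth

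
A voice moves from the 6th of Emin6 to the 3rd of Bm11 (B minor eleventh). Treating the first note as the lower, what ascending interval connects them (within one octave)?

Emin6 has C♯ as its 6th, and Bm11 (B minor eleventh) has D as its 3rd.
From C♯ to D: 1 semitone over a second = minor.

minor 2nd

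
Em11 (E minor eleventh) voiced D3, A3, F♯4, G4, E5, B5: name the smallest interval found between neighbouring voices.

Adjacent intervals: D3→A3 = perfect fifth; A3→F♯4 = major sixth; F♯4→G4 = minor second; G4→E5 = major sixth; E5→B5 = perfect fifth.
The smallest is F♯4 to G4, a minor second (1 semitone).

m2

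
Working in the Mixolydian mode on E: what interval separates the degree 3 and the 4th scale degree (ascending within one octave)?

The scale runs E F♯ G♯ A B C♯ D.
That puts G♯ below A.
G♯ up to A is 1 semitone, a half step narrower than a major second, so the interval is minor.

minor second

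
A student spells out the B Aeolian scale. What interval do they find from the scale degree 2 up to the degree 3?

minor second

B natural minor: B C# D E F# G A.
So we need the interval from C# up to D.
From C# to D: 1 semitone over a second = minor.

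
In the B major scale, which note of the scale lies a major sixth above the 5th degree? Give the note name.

D#

The scale is B C# D# E F# G# A#.
The 5th degree is F#; a major sixth above that is D# — scale degree 3.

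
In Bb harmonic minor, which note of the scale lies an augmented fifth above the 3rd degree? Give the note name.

The scale is Bb C Db Eb F Gb A.
The 3rd degree is Db; an augmented fifth above that is A — scale degree 7.

A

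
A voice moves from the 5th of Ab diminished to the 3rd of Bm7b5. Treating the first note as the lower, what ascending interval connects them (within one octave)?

augmented seventh

Ab diminished has Ebb as its 5th, and Bm7b5 has D as its 3rd.
7 letter names make it a seventh; at 12 semitones (a half step wider than major) the quality is augmented.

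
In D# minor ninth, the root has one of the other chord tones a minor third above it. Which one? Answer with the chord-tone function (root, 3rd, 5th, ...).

D#min9 (D# minor ninth) is spelled D# F# A# C# E#.
The root is D#. A minor third above D# is F#.
F# is the chord's 3rd.

3rd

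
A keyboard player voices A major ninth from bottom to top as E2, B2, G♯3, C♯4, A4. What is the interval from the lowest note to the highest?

perfect 18th

The outer voices are E2 and A4.
Counting 18 letters and 29 half steps from E gives a perfect 18th.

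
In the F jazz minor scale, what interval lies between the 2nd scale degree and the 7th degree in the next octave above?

major thirteenth

The scale runs F G Ab Bb C D E.
The 2nd scale degree is G and the 7th scale degree (up an octave) is E.
Counting 13 letters and 21 half steps from G gives a major thirteenth.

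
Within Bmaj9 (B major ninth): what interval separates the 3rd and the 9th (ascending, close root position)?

The chord tones of Bmaj9 are B–D#–F#–A#–C#.
So we need the interval from D# up to C#.
From D# to C#: 10 semitones over a seventh = minor.

minor 7th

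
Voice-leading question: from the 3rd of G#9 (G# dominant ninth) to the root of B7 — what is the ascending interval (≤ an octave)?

The 3rd of G#9 (G# dominant ninth) is B#; the root of B7 is B.
From B# to B: 11 semitones over an octave = diminished.

diminished octave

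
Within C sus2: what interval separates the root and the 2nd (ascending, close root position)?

Csus2 (C sus2) is spelled C D G.
So we need the interval from C up to D.
Counting 2 letters and 2 half steps from C gives a major second.

major second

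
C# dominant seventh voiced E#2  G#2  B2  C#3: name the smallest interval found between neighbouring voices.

Adjacent intervals: E#2→G#2 = minor third; G#2→B2 = minor third; B2→C#3 = major second.
The smallest is B2 to C#3, a major second (2 semitones).

major second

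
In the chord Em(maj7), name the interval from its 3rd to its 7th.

Spelling the chord: E–G–B–D♯.
3rd = G; 7th = D♯.
5 letter names make it a fifth; at 8 semitones (a half step wider than perfect) the quality is augmented.

augmented fifth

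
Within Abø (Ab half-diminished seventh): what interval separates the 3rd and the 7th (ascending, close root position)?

The chord tones of Abø7 are Ab-Cb-Ebb-Gb.
The 3rd is Cb and the 7th is Gb.
From Cb to Gb is 7 semitones, exactly the perfect fifth.

P5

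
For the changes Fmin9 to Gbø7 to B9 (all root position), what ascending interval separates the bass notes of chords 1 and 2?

minor second

The roots are F and Gb.
F up to Gb is 1 semitone, a half step narrower than a major second, so the interval is minor.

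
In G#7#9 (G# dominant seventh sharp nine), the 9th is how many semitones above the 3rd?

11

G# dominant seventh sharp nine: G# B# D# F# A##.
B# to A## is a major seventh: 11 semitones.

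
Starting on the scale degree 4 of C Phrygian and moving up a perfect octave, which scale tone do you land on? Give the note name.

The scale is C Db Eb F G Ab Bb.
The scale degree 4 is F; a perfect octave above that is F — scale degree 4.

F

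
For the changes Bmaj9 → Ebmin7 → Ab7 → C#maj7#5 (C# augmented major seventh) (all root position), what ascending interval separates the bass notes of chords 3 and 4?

A3

The roots are Ab and C#.
From Ab to C#: 5 semitones over a third = augmented.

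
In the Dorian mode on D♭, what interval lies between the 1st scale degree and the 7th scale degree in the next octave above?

minor fourteenth

The scale runs D♭ E♭ F♭ G♭ A♭ B♭ C♭.
That puts D♭ below C♭.
14 letter names make it a fourteenth; at 22 semitones (a half step narrower than major) the quality is minor.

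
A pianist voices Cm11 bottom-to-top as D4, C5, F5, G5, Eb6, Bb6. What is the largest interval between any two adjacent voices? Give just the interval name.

minor seventh

Adjacent intervals: D4→C5 = minor seventh; C5→F5 = perfect fourth; F5→G5 = major second; G5→Eb6 = minor sixth; Eb6→Bb6 = perfect fifth.
The largest is D4 to C5, a minor seventh (10 semitones).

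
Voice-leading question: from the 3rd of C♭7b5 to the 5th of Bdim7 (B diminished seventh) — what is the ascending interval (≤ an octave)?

C♭7b5 has E♭ as its 3rd, and Bdim7 (B diminished seventh) has F as its 5th.
Counting 2 letters and 2 half steps from E♭ gives a major second.

major 2nd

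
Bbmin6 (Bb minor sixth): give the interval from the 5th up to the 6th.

major second

The chord tones of Bb minor sixth are Bb-Db-F-G.
That puts F below G.
From F to G is 2 semitones, exactly the major second.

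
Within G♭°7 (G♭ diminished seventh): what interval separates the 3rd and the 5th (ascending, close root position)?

minor 3rd

The chord tones of G♭ diminished seventh are G♭-B𝄫-D𝄫-F𝄫.
So we need the interval from B𝄫 up to D𝄫.
From B𝄫 to D𝄫: 3 semitones over a third = minor.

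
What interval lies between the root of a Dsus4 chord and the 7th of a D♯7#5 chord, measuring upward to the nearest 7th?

M7

The root of Dsus4 is D; the 7th of D♯7#5 is C♯.
From D to C♯ is 11 semitones, exactly the major seventh.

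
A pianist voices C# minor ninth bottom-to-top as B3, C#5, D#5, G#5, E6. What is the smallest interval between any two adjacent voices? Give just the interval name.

M2

Adjacent intervals: B3→C#5 = major ninth; C#5→D#5 = major second; D#5→G#5 = perfect fourth; G#5→E6 = minor sixth.
The smallest is C#5 to D#5, a major second (2 semitones).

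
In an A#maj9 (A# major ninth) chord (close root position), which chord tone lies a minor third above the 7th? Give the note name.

B#

The chord tones of A#maj9 (A# major ninth) are A# C## E# G## B#.
The 7th is G##. A minor third above G## is B#.
B# is the chord's 9th.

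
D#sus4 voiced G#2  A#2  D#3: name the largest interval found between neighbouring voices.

Adjacent intervals: G#2→A#2 = major second; A#2→D#3 = perfect fourth.
The largest is A#2 to D#3, a perfect fourth (5 semitones).

perfect fourth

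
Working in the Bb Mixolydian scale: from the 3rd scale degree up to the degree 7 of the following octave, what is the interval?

d12

The scale runs Bb C D Eb F G Ab.
That puts D below Ab.
From D to Ab: 18 semitones over a twelfth = diminished.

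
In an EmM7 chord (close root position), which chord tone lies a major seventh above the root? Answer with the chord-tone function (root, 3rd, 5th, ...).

7th

Em(maj7) (E minor-major seventh) is spelled E–G–B–D#.
The root is E. A major seventh above E is D#.
D# is the chord's 7th.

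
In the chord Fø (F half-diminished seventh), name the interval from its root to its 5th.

d5

F half-diminished seventh: F-A♭-C♭-E♭.
That puts F below C♭.
From F to C♭: 6 semitones over a fifth = diminished.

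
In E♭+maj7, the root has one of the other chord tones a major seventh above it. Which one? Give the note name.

Spelling the chord: E♭-G-B-D.
The root is E♭. A major seventh above E♭ is D.
D is the chord's 7th.

D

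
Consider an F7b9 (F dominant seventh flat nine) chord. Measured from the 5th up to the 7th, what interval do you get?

minor third

F dominant seventh flat nine is spelled F-A-C-E♭-G♭.
The 5th is C and the 7th is E♭.
3 letter names make it a third; at 3 semitones (a half step narrower than major) the quality is minor.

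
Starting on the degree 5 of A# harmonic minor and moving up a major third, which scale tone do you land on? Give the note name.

G##

The scale is A# B# C# D# E# F# G##.
The degree 5 is E#; a major third above that is G## — scale degree 7.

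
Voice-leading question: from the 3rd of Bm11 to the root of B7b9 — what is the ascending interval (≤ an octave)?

The 3rd of Bm11 is D; the root of B7b9 is B.
Counting 6 letters and 9 half steps from D gives a major sixth.

major sixth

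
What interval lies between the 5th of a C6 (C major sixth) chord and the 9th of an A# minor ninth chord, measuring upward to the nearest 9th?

augmented third

The 5th of C6 (C major sixth) is G; the 9th of A# minor ninth is B#.
G up to B# is 5 semitones, a half step wider than a major third, so the interval is augmented.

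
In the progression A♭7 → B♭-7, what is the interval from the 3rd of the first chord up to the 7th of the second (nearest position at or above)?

m6

A♭7 has C as its 3rd, and B♭-7 has A♭ as its 7th.
6 letter names make it a sixth; at 8 semitones (a half step narrower than major) the quality is minor.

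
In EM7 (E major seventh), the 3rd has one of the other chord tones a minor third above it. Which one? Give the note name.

Spelling the chord: E-G♯-B-D♯.
The 3rd is G♯. A minor third above G♯ is B.
B is the chord's 5th.

B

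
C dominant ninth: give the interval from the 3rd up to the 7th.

diminished fifth

The chord tones of C9 are C E G Bb D.
3rd = E; 7th = Bb.
5 letter names make it a fifth; at 6 semitones (a half step narrower than perfect) the quality is diminished.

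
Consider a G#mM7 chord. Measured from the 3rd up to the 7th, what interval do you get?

G# minor-major seventh: G#-B-D#-F##.
That puts B below F##.
B up to F## is 8 semitones, a half step wider than a perfect fifth, so the interval is augmented.

augmented fifth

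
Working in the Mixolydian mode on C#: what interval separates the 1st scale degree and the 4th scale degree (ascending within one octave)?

Spelling the Mixolydian mode on C#: C# D# E# F# G# A# B.
The 1st scale degree is C# and the 4th degree is F#.
C# up to F# spans 4 letter names and 5 semitones — a perfect fourth.

perfect fourth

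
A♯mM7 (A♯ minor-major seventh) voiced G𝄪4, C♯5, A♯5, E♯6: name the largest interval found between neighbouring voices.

major sixth

Adjacent intervals: G𝄪4→C♯5 = diminished fourth; C♯5→A♯5 = major sixth; A♯5→E♯6 = perfect fifth.
The largest is C♯5 to A♯5, a major sixth (9 semitones).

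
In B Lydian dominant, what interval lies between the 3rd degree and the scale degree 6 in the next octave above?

The scale runs B C♯ D♯ E♯ F♯ G♯ A.
So we need the interval from D♯ up to G♯.
Counting 11 letters and 17 half steps from D♯ gives a perfect eleventh.

perfect eleventh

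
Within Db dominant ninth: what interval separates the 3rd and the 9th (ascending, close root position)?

minor 7th

Db dominant ninth is spelled Db–F–Ab–Cb–Eb.
3rd = F; 9th = Eb.
From F to Eb: 10 semitones over a seventh = minor.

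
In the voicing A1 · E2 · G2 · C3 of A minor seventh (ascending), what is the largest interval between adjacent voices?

perfect fifth

Adjacent intervals: A1→E2 = perfect fifth; E2→G2 = minor third; G2→C3 = perfect fourth.
The largest is A1 to E2, a perfect fifth (7 semitones).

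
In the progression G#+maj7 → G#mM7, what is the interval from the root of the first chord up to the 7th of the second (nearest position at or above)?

major 7th

The root of G#+maj7 is G#; the 7th of G#mM7 is F##.
G# up to F## spans 7 letter names and 11 semitones — a major seventh.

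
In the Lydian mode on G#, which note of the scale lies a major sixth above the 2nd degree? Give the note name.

F##

The scale is G# A# B# C## D# E# F##.
The 2nd degree is A#; a major sixth above that is F## — scale degree 7.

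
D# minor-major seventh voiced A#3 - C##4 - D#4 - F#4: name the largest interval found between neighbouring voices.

Adjacent intervals: A#3→C##4 = major third; C##4→D#4 = minor second; D#4→F#4 = minor third.
The largest is A#3 to C##4, a major third (4 semitones).

major third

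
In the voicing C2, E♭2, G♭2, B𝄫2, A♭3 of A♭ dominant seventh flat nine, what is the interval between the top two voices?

M7

Those voices are B𝄫2 and A♭3.
Counting 7 letters and 11 half steps from B𝄫 gives a major seventh.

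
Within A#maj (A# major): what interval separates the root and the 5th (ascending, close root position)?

perfect 5th

The chord tones of A#maj are A#-C##-E#.
Root = A#; 5th = E#.
A# up to E# spans 5 letter names and 7 semitones — a perfect fifth.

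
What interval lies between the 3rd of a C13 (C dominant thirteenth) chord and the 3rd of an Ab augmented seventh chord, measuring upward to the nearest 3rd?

C13 (C dominant thirteenth) has E as its 3rd, and Ab augmented seventh has C as its 3rd.
From E to C: 8 semitones over a sixth = minor.

minor sixth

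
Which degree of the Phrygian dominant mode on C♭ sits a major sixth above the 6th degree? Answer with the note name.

Fb

The scale is C♭ D𝄫 E♭ F♭ G♭ A𝄫 B𝄫.
The 6th degree is A𝄫; a major sixth above that is F♭ — scale degree 4.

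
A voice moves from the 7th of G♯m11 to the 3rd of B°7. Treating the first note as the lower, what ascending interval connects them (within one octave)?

minor 6th

G♯m11 has F♯ as its 7th, and B°7 has D as its 3rd.
6 letter names make it a sixth; at 8 semitones (a half step narrower than major) the quality is minor.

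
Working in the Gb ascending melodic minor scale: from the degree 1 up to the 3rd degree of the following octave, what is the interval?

Spelling the Gb ascending melodic minor scale: Gb Ab Bbb Cb Db Eb F.
Degree 1 = Gb; 3rd degree (up an octave) = Bbb.
From Gb to Bbb: 15 semitones over a tenth = minor.

minor tenth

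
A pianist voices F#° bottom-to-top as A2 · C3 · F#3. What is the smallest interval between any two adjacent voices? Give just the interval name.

Adjacent intervals: A2→C3 = minor third; C3→F#3 = augmented fourth.
The smallest is A2 to C3, a minor third (3 semitones).

minor 3rd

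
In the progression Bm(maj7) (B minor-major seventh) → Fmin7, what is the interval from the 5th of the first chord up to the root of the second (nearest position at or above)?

Bm(maj7) (B minor-major seventh) has F# as its 5th, and Fmin7 has F as its root.
8 letter names make it an octave; at 11 semitones (a half step narrower than perfect) the quality is diminished.

diminished octave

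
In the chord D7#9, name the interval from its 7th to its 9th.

The chord tones of D7#9 (D dominant seventh sharp nine) are D F♯ A C E♯.
That puts C below E♯.
From C to E♯: 5 semitones over a third = augmented.

augmented third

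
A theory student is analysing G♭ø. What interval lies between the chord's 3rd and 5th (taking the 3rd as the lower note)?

The chord tones of G♭ø7 are G♭-B𝄫-D𝄫-F♭.
The 3rd is B𝄫 and the 5th is D𝄫.
From B𝄫 to D𝄫: 3 semitones over a third = minor.

minor third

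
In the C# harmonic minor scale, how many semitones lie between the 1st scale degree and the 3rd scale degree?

3

The scale is C# D# E F# G# A B#.
C# up to E is a minor third — 3 semitones.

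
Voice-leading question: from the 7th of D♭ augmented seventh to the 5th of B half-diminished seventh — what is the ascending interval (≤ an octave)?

augmented 4th

The 7th of D♭ augmented seventh is C♭; the 5th of B half-diminished seventh is F.
From C♭ to F: 6 semitones over a fourth = augmented.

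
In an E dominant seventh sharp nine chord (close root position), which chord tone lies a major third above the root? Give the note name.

Spelling the chord: E G# B D F##.
The root is E. A major third above E is G#.
G# is the chord's 3rd.

G#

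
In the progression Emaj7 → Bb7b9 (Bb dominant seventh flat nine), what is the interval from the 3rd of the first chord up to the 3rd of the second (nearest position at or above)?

diminished fifth

The 3rd of Emaj7 is G#; the 3rd of Bb7b9 (Bb dominant seventh flat nine) is D.
5 letter names make it a fifth; at 6 semitones (a half step narrower than perfect) the quality is diminished.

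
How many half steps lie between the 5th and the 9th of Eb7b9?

6

Eb7b9 (Eb dominant seventh flat nine): Eb-G-Bb-Db-Fb.
Bb to Fb is a diminished fifth: 6 semitones.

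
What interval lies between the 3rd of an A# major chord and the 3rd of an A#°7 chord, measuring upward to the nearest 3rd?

The 3rd of A# major is C##; the 3rd of A#°7 is C#.
8 letter names make it an octave; at 11 semitones (a half step narrower than perfect) the quality is diminished.

diminished octave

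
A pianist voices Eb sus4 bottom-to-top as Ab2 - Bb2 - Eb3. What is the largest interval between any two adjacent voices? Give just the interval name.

Adjacent intervals: Ab2→Bb2 = major second; Bb2→Eb3 = perfect fourth.
The largest is Bb2 to Eb3, a perfect fourth (5 semitones).

perfect fourth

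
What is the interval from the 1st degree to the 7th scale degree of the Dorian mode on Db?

The scale runs Db Eb Fb Gb Ab Bb Cb.
So we need the interval from Db up to Cb.
From Db to Cb: 10 semitones over a seventh = minor.

minor seventh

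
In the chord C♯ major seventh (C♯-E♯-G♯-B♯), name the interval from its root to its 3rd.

major 3rd

The root is C♯ and the 3rd is E♯.
C♯ up to E♯ spans 3 letter names and 4 semitones — a major third.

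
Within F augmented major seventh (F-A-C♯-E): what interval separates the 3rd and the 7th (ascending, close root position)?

That puts A below E.
From A to E is 7 semitones, exactly the perfect fifth.

perfect fifth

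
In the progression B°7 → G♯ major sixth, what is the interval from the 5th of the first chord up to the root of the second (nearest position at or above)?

The 5th of B°7 is F; the root of G♯ major sixth is G♯.
F up to G♯ is 3 semitones, a half step wider than a major second, so the interval is augmented.

augmented 2nd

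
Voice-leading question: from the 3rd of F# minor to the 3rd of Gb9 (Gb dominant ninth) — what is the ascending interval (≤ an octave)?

minor second

The 3rd of F# minor is A; the 3rd of Gb9 (Gb dominant ninth) is Bb.
2 letter names make it a second; at 1 semitone (a half step narrower than major) the quality is minor.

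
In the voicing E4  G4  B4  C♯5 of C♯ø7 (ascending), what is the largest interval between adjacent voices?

major third

Adjacent intervals: E4→G4 = minor third; G4→B4 = major third; B4→C♯5 = major second.
The largest is G4 to B4, a major third (4 semitones).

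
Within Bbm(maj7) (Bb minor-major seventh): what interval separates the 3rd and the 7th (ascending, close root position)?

Bbm(maj7): Bb, Db, F, A.
That puts Db below A.
5 letter names make it a fifth; at 8 semitones (a half step wider than perfect) the quality is augmented.

augmented fifth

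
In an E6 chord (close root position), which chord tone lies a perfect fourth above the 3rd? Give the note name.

C#

E major sixth: E-G#-B-C#.
The 3rd is G#. A perfect fourth above G# is C#.
C# is the chord's 6th.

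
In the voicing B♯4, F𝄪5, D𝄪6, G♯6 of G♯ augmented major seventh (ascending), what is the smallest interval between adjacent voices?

Adjacent intervals: B♯4→F𝄪5 = perfect fifth; F𝄪5→D𝄪6 = major sixth; D𝄪6→G♯6 = diminished fourth.
The smallest is D𝄪6 to G♯6, a diminished fourth (4 semitones).

diminished fourth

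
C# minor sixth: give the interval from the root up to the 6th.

M6

The chord tones of C#m6 are C#, E, G#, A#.
So we need the interval from C# up to A#.
From C# to A# is 9 semitones, exactly the major sixth.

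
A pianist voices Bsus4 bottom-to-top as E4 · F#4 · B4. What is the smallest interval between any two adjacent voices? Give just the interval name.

Adjacent intervals: E4→F#4 = major second; F#4→B4 = perfect fourth.
The smallest is E4 to F#4, a major second (2 semitones).

major second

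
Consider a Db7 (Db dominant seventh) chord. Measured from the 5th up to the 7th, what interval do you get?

minor third

Spelling the chord: Db F Ab Cb.
So we need the interval from Ab up to Cb.
3 letter names make it a third; at 3 semitones (a half step narrower than major) the quality is minor.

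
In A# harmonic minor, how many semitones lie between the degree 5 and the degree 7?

4

The scale is A# B# C# D# E# F# G##.
E# up to G## is a major third — 4 semitones.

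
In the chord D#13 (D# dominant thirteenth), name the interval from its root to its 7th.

D#13 (D# dominant thirteenth) is spelled D# F## A# C# E# B#.
That puts D# below C#.
From D# to C#: 10 semitones over a seventh = minor.

minor seventh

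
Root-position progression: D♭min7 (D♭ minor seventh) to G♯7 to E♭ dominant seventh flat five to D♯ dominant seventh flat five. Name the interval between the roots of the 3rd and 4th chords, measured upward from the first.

augmented seventh

The roots are E♭ and D♯.
From E♭ to D♯: 12 semitones over a seventh = augmented.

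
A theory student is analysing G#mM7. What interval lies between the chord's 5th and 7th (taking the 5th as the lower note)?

major third

Spelling the chord: G#–B–D#–F##.
So we need the interval from D# up to F##.
From D# to F## is 4 semitones, exactly the major third.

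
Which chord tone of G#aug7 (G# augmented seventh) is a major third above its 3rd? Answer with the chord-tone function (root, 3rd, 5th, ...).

5th

G# augmented seventh is spelled G# B# D## F#.
The 3rd is B#. A major third above B# is D##.
D## is the chord's 5th.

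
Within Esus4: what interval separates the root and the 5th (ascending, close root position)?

perfect fifth

Spelling the chord: E–A–B.
Root = E; 5th = B.
From E to B is 7 semitones, exactly the perfect fifth.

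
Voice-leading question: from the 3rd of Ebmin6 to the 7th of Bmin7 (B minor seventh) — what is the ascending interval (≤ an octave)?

augmented 2nd

Ebmin6 has Gb as its 3rd, and Bmin7 (B minor seventh) has A as its 7th.
2 letter names make it a second; at 3 semitones (a half step wider than major) the quality is augmented.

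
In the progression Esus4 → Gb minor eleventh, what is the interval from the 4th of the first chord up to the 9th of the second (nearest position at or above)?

diminished octave

The 4th of Esus4 is A; the 9th of Gb minor eleventh is Ab.
From A to Ab: 11 semitones over an octave = diminished.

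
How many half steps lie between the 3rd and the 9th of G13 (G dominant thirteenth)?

G13 (G dominant thirteenth) is spelled G–B–D–F–A–E.
B to A is a minor seventh: 10 semitones.

10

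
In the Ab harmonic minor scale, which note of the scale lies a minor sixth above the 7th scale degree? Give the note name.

The scale is Ab Bb Cb Db Eb Fb G.
The 7th scale degree is G; a minor sixth above that is Eb — scale degree 5.

Eb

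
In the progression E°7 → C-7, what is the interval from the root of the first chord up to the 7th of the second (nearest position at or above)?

diminished fifth

E°7 has E as its root, and C-7 has Bb as its 7th.
5 letter names make it a fifth; at 6 semitones (a half step narrower than perfect) the quality is diminished.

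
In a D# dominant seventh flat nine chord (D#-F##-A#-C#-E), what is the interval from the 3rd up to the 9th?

diminished 7th

3rd = F##; 9th = E.
From F## to E: 9 semitones over a seventh = diminished.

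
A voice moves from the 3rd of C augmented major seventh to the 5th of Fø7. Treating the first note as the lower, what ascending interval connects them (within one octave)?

C augmented major seventh has E as its 3rd, and Fø7 has Cb as its 5th.
E up to Cb is 7 semitones, a whole step narrower than a major sixth, so the interval is diminished.

diminished 6th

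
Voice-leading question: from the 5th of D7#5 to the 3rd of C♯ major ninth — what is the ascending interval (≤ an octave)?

The 5th of D7#5 is A♯; the 3rd of C♯ major ninth is E♯.
Counting 5 letters and 7 half steps from A♯ gives a perfect fifth.

perfect 5th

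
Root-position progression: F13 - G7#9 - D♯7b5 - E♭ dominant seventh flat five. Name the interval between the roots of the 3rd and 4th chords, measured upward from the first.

diminished 2nd

The roots are D♯ and E♭.
D♯ up to E♭ is 0 semitones, a whole step narrower than a major second, so the interval is diminished.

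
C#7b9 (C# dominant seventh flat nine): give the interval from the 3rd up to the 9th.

The chord tones of C#7b9 (C# dominant seventh flat nine) are C# E# G# B D.
3rd = E#; 9th = D.
7 letter names make it a seventh; at 9 semitones (a whole step narrower than major) the quality is diminished.

diminished seventh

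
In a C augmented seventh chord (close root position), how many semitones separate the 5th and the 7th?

2

C+7: C-E-G♯-B♭.
G♯ to B♭ is a diminished third: 2 semitones.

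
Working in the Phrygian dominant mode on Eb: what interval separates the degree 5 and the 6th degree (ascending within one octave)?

minor 2nd

The scale runs Eb Fb G Ab Bb Cb Db.
So we need the interval from Bb up to Cb.
Bb up to Cb is 1 semitone, a half step narrower than a major second, so the interval is minor.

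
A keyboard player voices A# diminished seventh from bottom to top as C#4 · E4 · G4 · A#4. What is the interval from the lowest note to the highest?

The outer voices are C#4 and A#4.
C# up to A# spans 6 letter names and 9 semitones — a major sixth.

major sixth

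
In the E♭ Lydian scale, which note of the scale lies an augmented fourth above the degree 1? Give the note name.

The scale is E♭ F G A B♭ C D.
The degree 1 is E♭; an augmented fourth above that is A — scale degree 4.

A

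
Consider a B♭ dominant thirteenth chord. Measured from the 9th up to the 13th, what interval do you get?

B♭13: B♭ D F A♭ C G.
That puts C below G.
From C to G is 7 semitones, exactly the perfect fifth.

perfect 5th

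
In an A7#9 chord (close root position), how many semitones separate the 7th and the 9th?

A7#9 (A dominant seventh sharp nine): A C# E G B#.
G to B# is an augmented third: 5 semitones.

5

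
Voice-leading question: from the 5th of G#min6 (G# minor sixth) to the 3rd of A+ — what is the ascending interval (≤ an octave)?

The 5th of G#min6 (G# minor sixth) is D#; the 3rd of A+ is C#.
D# up to C# is 10 semitones, a half step narrower than a major seventh, so the interval is minor.

minor seventh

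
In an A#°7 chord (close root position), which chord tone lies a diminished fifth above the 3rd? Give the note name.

G

The chord tones of A#dim7 (A# diminished seventh) are A# C# E G.
The 3rd is C#. A diminished fifth above C# is G.
G is the chord's 7th.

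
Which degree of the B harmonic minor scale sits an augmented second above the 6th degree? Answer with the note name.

The scale is B C# D E F# G A#.
The 6th degree is G; an augmented second above that is A# — scale degree 7.

A#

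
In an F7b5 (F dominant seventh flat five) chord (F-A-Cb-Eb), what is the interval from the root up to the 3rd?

major third

That puts F below A.
Counting 3 letters and 4 half steps from F gives a major third.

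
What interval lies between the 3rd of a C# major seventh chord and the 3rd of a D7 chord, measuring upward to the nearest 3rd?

The 3rd of C# major seventh is E#; the 3rd of D7 is F#.
2 letter names make it a second; at 1 semitone (a half step narrower than major) the quality is minor.

minor second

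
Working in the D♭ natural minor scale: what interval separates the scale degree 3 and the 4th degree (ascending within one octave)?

The scale runs D♭ E♭ F♭ G♭ A♭ B𝄫 C♭.
That puts F♭ below G♭.
Counting 2 letters and 2 half steps from F♭ gives a major second.

major second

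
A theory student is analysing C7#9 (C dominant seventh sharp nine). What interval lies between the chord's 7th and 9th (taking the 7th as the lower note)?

C7#9 (C dominant seventh sharp nine): C E G Bb D#.
That puts Bb below D#.
Bb up to D# is 5 semitones, a half step wider than a major third, so the interval is augmented.

augmented third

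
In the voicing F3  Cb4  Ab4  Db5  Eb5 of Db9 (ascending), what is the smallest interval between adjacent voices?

major 2nd

Adjacent intervals: F3→Cb4 = diminished fifth; Cb4→Ab4 = major sixth; Ab4→Db5 = perfect fourth; Db5→Eb5 = major second.
The smallest is Db5 to Eb5, a major second (2 semitones).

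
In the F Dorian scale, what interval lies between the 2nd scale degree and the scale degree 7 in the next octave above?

The scale runs F G A♭ B♭ C D E♭.
So we need the interval from G up to E♭.
13 letter names make it a thirteenth; at 20 semitones (a half step narrower than major) the quality is minor.

minor thirteenth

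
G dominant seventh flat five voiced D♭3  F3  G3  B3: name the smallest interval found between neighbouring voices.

major second

Adjacent intervals: D♭3→F3 = major third; F3→G3 = major second; G3→B3 = major third.
The smallest is F3 to G3, a major second (2 semitones).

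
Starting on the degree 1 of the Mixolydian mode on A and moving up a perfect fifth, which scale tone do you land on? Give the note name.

The scale is A B C♯ D E F♯ G.
The degree 1 is A; a perfect fifth above that is E — scale degree 5.

E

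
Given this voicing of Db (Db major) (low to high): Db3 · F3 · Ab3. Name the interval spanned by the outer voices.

The outer voices are Db3 and Ab3.
Counting 5 letters and 7 half steps from Db gives a perfect fifth.

perfect 5th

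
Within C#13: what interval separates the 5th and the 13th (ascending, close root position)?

major ninth

The chord tones of C#13 are C# E# G# B D# A#.
That puts G# below A#.
From G# to A# is 14 semitones, exactly the major ninth.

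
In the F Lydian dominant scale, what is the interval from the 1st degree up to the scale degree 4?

Spelling the F Lydian dominant scale: F G A B C D Eb.
That puts F below B.
From F to B: 6 semitones over a fourth = augmented.

augmented fourth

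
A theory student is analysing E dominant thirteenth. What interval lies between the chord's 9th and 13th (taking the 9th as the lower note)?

perfect 5th

Spelling the chord: E, G#, B, D, F#, C#.
The 9th is F# and the 13th is C#.
From F# to C# is 7 semitones, exactly the perfect fifth.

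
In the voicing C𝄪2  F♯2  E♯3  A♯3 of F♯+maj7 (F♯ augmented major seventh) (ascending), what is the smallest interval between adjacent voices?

diminished 4th

Adjacent intervals: C𝄪2→F♯2 = diminished fourth; F♯2→E♯3 = major seventh; E♯3→A♯3 = perfect fourth.
The smallest is C𝄪2 to F♯2, a diminished fourth (4 semitones).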